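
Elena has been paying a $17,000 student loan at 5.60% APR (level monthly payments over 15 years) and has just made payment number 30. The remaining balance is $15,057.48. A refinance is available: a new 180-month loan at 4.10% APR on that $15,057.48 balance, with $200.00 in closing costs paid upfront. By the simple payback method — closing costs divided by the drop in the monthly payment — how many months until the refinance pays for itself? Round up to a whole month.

Current payment = 17,000 × 5.6%/12 / (1 − (1+0.0046667)^−180) = $139.81.
Refinanced payment = 15,057.48 × 0.0034167 / (1 − (1+0.0034167)^−180) = $112.13.
Monthly savings = $139.81 − $112.13 = $27.68.
Break-even = $200.00 / $27.68 = 7.23 → 8 months.

8 months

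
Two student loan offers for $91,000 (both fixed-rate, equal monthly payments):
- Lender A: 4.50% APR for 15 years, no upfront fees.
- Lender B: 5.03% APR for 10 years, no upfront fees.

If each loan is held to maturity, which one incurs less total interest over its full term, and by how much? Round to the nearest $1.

Lender A: monthly rate = 4.5%/12 = 0.0037500; payment = 91,000 × 0.0037500 / (1 − (1+0.0037500)^−180) = $696.14.
Total interest on Lender A = 180 × $696.14 − $91,000 = $34,305.20.
Lender B: monthly rate = 5.03%/12 = 0.0041917; payment = 91,000 × 0.0041917 / (1 − (1+0.0041917)^−120) = $966.53.
Total interest on Lender B = 120 × $966.53 − $91,000 = $24,983.60.
Lender B is lower by $9,321.60.

Lender B by $9,322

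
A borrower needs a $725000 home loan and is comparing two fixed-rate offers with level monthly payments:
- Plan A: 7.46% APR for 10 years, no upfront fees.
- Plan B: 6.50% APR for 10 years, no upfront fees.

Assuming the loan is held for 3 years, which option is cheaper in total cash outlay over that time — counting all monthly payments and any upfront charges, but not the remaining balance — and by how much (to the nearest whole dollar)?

Plan A: monthly rate = 7.46%/12 = 0.0062167; payment = 725,000 × 0.0062167 / (1 − (1+0.0062167)^−120) = $8,590.75.
Plan B: monthly rate = 6.5%/12 = 0.0054167; payment = 725,000 × 0.0054167 / (1 − (1+0.0054167)^−120) = $8,232.23.
Over 36 months: Plan A costs 36 × $8,590.75 = $309,267.00; Plan B costs 36 × $8,232.23 = $296,360.28.
Plan B is cheaper by $309,267.00 − $296,360.28 = $12,906.72.

Plan B by $12,907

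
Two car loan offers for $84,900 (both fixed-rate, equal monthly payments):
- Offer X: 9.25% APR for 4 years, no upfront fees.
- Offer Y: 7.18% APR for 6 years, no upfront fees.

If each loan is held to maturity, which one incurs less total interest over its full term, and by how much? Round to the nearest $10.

Offer X by $2,850

Offer X: at 9.25% the monthly rate is 0.0077083, so the payment is 84,900 × 0.0077083 / (1 − 1.0077083^−48) = $2,122.83.
Total interest on Offer X = 48 × $2,122.83 − $84,900 = $16,995.84.
Offer Y: at 7.18% the monthly rate is 0.0059833, so the payment is 84,900 × 0.0059833 / (1 − 1.0059833^−72) = $1,454.81.
Total interest on Offer Y = 72 × $1,454.81 − $84,900 = $19,846.32.
Offer X is lower by $2,850.48.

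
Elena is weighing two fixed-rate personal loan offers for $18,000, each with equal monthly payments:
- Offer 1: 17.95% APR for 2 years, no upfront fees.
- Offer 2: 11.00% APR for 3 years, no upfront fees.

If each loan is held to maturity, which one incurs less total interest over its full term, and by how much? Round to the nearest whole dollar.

Offer 2 by $342

Offer 1: monthly rate = 17.95%/12 = 0.0149583; payment = 18,000 × 0.0149583 / (1 − (1+0.0149583)^−24) = $898.20.
Total interest on Offer 1 = 24 × $898.20 − $18,000 = $3,556.80.
Offer 2: monthly rate = 11%/12 = 0.0091667; payment = 18,000 × 0.0091667 / (1 − (1+0.0091667)^−36) = $589.30.
Total interest on Offer 2 = 36 × $589.30 − $18,000 = $3,214.80.
Offer 2 is lower by $342.00.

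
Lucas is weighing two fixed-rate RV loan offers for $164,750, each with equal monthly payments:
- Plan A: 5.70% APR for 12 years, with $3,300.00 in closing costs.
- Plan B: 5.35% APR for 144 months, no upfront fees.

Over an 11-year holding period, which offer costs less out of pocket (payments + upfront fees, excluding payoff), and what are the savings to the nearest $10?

Plan B by $7,180

Plan A: monthly rate = 5.7%/12 = 0.0047500; payment = 164,750 × 0.0047500 / (1 − (1+0.0047500)^−144) = $1,582.25.
Plan B: monthly rate = 5.35%/12 = 0.0044583; payment = 164,750 × 0.0044583 / (1 − (1+0.0044583)^−144) = $1,552.84.
Over 132 months: Plan A costs 132 × $1,582.25 + $3,300.00 = $212,157.00; Plan B costs 132 × $1,552.84 = $204,974.88.
Plan B is cheaper by $212,157.00 − $204,974.88 = $7,182.12.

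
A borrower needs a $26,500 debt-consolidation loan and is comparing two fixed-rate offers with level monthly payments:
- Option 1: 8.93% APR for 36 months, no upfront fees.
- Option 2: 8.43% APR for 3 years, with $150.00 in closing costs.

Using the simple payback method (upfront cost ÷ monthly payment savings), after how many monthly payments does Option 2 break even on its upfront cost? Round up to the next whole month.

Option 1: at 8.93% the monthly rate is 0.0074417, so the payment is 26,500 × 0.0074417 / (1 − 1.0074417^−36) = $841.83.
Option 2: monthly rate = 8.43%/12 = 0.0070250; payment = 26,500 × 0.0070250 / (1 − (1+0.0070250)^−36) = $835.68.
Monthly savings = $841.83 − $835.68 = $6.15.
Break-even = $150.00 / $6.15 = 24.39 → 25 months.

25 months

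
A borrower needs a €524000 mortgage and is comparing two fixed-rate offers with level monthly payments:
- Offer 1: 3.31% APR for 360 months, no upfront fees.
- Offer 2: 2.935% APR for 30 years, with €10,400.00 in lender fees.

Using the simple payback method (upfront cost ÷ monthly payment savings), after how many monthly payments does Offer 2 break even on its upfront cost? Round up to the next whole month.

98 months

Offer 1: monthly rate = 3.31%/12 = 0.0027583; payment = 524,000 × 0.0027583 / (1 − (1+0.0027583)^−360) = €2,297.77.
Offer 2: at 2.935% the monthly rate is 0.0024458, so the payment is 524,000 × 0.0024458 / (1 − 1.0024458^−360) = €2,190.88.
Monthly savings = €2,297.77 − €2,190.88 = €106.89.
Break-even = €10,400.00 / €106.89 = 97.30 → 98 months.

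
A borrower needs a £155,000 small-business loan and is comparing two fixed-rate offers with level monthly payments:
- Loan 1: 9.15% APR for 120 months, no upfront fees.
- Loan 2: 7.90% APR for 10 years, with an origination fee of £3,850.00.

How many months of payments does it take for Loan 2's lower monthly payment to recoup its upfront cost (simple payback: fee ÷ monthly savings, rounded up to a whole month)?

Loan 1: monthly rate = 9.15%/12 = 0.0076250; payment = 155,000 × 0.0076250 / (1 − (1+0.0076250)^−120) = £1,976.08.
Loan 2: monthly rate = 7.9%/12 = 0.0065833; payment = 155,000 × 0.0065833 / (1 − (1+0.0065833)^−120) = £1,872.40.
Monthly savings = £1,976.08 − £1,872.40 = £103.68.
Break-even = £3,850.00 / £103.68 = 37.13 → 38 months.

38 months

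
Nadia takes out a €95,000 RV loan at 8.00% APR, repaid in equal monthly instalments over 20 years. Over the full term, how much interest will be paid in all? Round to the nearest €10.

At 8.00% the monthly rate is 0.0066667, so the payment is 95,000 × 0.0066667 / (1 − 1.0066667^−240) = €794.62.
Total paid = 240 × €794.62 = €190,708.80; interest = €190,708.80 − €95,000 = €95,708.80.

€95,710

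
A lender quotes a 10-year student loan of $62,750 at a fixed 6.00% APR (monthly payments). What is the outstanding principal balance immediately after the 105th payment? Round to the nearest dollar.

$10,043

With monthly rate i = 6%/12 = 0.0050000, the balance after k of n payments is P · [(1+i)^n − (1+i)^k] / [(1+i)^n − 1].
(1+0.0050000)^120 = 1.81939673 and (1+0.0050000)^105 = 1.68824894, so the balance is 62,750 × (1.81939673 − 1.68824894) / (1.81939673 − 1) = $10,043.39.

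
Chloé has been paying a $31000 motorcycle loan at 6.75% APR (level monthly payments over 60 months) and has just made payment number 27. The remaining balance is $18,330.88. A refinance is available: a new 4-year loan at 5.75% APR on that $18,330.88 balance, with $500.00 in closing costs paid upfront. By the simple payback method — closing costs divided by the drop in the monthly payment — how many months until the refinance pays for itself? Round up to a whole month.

3 months

Current payment = 31,000 × 6.75%/12 / (1 − (1+0.0056250)^−60) = $610.19.
Refinanced payment = 18,330.88 × 0.0047917 / (1 − (1+0.0047917)^−48) = $428.40.
Monthly savings = $610.19 − $428.40 = $181.79.
Break-even = $500.00 / $181.79 = 2.75 → 3 months.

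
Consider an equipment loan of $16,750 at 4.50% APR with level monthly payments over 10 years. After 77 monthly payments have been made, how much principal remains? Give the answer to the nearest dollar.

With monthly rate i = 4.5%/12 = 0.0037500, the balance after k of n payments is P · [(1+i)^n − (1+i)^k] / [(1+i)^n − 1].
(1+0.0037500)^120 = 1.56699278 and (1+0.0037500)^77 = 1.33403735, so the balance is 16,750 × (1.56699278 − 1.33403735) / (1.56699278 − 1) = $6,881.93.

$6,882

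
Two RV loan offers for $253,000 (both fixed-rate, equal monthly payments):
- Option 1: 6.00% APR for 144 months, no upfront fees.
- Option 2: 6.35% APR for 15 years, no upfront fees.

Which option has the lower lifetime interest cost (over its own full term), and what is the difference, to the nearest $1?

Option 1 by $37,435

Option 1: monthly rate = 6%/12 = 0.0050000; payment = 253,000 × 0.0050000 / (1 − (1+0.0050000)^−144) = $2,468.90.
Total interest on Option 1 = 144 × $2,468.90 − $253,000 = $102,521.60.
Option 2: at 6.35% the monthly rate is 0.0052917, so the payment is 253,000 × 0.0052917 / (1 − 1.0052917^−180) = $2,183.09.
Total interest on Option 2 = 180 × $2,183.09 − $253,000 = $139,956.20.
Option 1 is lower by $37,434.60.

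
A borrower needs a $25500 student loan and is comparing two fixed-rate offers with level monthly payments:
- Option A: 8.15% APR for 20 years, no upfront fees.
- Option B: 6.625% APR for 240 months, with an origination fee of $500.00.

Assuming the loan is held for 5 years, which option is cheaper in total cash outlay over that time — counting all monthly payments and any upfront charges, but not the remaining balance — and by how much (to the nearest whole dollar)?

Option B by $921

Option A: monthly rate = 8.15%/12 = 0.0067917; payment = 25,500 × 0.0067917 / (1 − (1+0.0067917)^−240) = $215.68.
Option B: monthly rate = 6.625%/12 = 0.0055208; payment = 25,500 × 0.0055208 / (1 − (1+0.0055208)^−240) = $192.00.
Over 60 months: Option A costs 60 × $215.68 = $12,940.80; Option B costs 60 × $192.00 + $500.00 = $12,020.00.
Option B is cheaper by $12,940.80 − $12,020.00 = $920.80.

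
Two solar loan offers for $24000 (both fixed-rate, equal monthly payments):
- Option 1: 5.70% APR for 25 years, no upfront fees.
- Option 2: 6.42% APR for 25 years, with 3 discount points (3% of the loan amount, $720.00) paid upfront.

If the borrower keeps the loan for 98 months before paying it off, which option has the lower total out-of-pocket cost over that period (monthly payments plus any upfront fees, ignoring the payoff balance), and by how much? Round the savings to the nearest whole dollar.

Option 1 by $1,758

Option 1: at 5.70% the monthly rate is 0.0047500, so the payment is 24,000 × 0.0047500 / (1 − 1.0047500^−300) = $150.26.
Option 2: at 6.42% the monthly rate is 0.0053500, so the payment is 24,000 × 0.0053500 / (1 − 1.0053500^−300) = $160.85.
Over 98 months: Option 1 costs 98 × $150.26 = $14,725.48; Option 2 costs 98 × $160.85 + $720.00 = $16,483.30.
Option 1 is cheaper by $16,483.30 − $14,725.48 = $1,757.82.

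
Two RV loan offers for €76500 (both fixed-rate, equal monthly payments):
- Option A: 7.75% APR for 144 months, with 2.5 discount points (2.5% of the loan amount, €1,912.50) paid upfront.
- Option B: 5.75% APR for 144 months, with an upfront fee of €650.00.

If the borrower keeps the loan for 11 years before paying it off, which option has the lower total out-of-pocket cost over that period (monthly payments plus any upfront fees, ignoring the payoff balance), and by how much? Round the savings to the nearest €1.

Option A: at 7.75% the monthly rate is 0.0064583, so the payment is 76,500 × 0.0064583 / (1 − 1.0064583^−144) = €817.63.
Option B: at 5.75% the monthly rate is 0.0047917, so the payment is 76,500 × 0.0047917 / (1 − 1.0047917^−144) = €736.67.
Over 132 months: Option A costs 132 × €817.63 + €1,912.50 = €109,839.66; Option B costs 132 × €736.67 + €650.00 = €97,890.44.
Option B is cheaper by €109,839.66 − €97,890.44 = €11,949.22.

Option B by €11,949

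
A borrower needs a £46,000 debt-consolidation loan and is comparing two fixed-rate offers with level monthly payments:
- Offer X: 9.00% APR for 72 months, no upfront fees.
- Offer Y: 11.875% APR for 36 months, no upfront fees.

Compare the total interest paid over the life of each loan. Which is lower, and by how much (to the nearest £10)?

Offer Y by £4,800

Offer X: monthly rate = 9%/12 = 0.0075000; payment = 46,000 × 0.0075000 / (1 − (1+0.0075000)^−72) = £829.17.
Total interest on Offer X = 72 × £829.17 − £46,000 = £13,700.24.
Offer Y: monthly rate = 11.875%/12 = 0.0098958; payment = 46,000 × 0.0098958 / (1 − (1+0.0098958)^−36) = £1,525.11.
Total interest on Offer Y = 36 × £1,525.11 − £46,000 = £8,903.96.
Offer Y is lower by £4,796.28.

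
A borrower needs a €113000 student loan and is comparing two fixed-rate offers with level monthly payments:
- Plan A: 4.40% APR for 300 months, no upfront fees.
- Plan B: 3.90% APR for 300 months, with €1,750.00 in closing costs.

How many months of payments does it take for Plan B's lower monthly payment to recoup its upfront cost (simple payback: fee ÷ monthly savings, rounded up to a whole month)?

Plan A: at 4.40% the monthly rate is 0.0036667, so the payment is 113,000 × 0.0036667 / (1 − 1.0036667^−300) = €621.69.
Plan B: monthly rate = 3.9%/12 = 0.0032500; payment = 113,000 × 0.0032500 / (1 − (1+0.0032500)^−300) = €590.23.
Monthly savings = €621.69 − €590.23 = €31.46.
Break-even = €1,750.00 / €31.46 = 55.63 → 56 months.

56 months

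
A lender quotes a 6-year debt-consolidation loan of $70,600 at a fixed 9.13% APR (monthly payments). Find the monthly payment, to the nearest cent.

Monthly rate = 9.13%/12 = 0.0076083; payment = 70,600 × 0.0076083 / (1 − (1+0.0076083)^−72) = $1,277.16.

$1,277.16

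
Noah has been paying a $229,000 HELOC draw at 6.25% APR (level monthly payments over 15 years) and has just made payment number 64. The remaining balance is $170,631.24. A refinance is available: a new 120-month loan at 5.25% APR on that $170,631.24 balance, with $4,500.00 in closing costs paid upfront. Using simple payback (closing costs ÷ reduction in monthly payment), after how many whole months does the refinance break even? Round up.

34 months

Current payment = 229,000 × 6.25%/12 / (1 − (1+0.0052083)^−180) = $1,963.50.
Refinanced payment = 170,631.24 × 0.0043750 / (1 − (1+0.0043750)^−120) = $1,830.73.
Monthly savings = $1,963.50 − $1,830.73 = $132.77.
Break-even = $4,500.00 / $132.77 = 33.89 → 34 months.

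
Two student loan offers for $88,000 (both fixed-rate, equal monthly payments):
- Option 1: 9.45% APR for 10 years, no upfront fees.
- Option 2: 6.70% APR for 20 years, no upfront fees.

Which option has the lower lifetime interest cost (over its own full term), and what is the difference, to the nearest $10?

Option 1 by $23,610

Option 1: at 9.45% the monthly rate is 0.0078750, so the payment is 88,000 × 0.0078750 / (1 − 1.0078750^−120) = $1,136.29.
Total interest on Option 1 = 120 × $1,136.29 − $88,000 = $48,354.80.
Option 2: monthly rate = 6.7%/12 = 0.0055833; payment = 88,000 × 0.0055833 / (1 − (1+0.0055833)^−240) = $666.51.
Total interest on Option 2 = 240 × $666.51 − $88,000 = $71,962.40.
Option 1 is lower by $23,607.60.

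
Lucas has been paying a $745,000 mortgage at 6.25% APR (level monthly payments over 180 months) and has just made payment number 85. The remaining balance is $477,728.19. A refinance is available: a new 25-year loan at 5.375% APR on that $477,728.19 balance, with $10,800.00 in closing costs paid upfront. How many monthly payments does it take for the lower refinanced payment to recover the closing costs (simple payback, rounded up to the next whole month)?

Current payment = 745,000 × 6.25%/12 / (1 − (1+0.0052083)^−180) = $6,387.80.
Refinanced payment = 477,728.19 × 0.0044792 / (1 − (1+0.0044792)^−300) = $2,898.11.
Monthly savings = $6,387.80 − $2,898.11 = $3,489.69.
Break-even = $10,800.00 / $3,489.69 = 3.09 → 4 months.

4 months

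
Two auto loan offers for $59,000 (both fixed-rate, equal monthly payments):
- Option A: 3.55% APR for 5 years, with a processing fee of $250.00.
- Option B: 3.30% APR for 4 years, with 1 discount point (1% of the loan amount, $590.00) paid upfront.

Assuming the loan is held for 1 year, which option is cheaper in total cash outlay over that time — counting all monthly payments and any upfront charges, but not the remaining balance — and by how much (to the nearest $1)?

Option A: at 3.55% the monthly rate is 0.0029583, so the payment is 59,000 × 0.0029583 / (1 − 1.0029583^−60) = $1,074.63.
Option B: monthly rate = 3.3%/12 = 0.0027500; payment = 59,000 × 0.0027500 / (1 − (1+0.0027500)^−48) = $1,313.76.
Over 12 months: Option A costs 12 × $1,074.63 + $250.00 = $13,145.56; Option B costs 12 × $1,313.76 + $590.00 = $16,355.12.
Option A is cheaper by $16,355.12 − $13,145.56 = $3,209.56.

Option A by $3,210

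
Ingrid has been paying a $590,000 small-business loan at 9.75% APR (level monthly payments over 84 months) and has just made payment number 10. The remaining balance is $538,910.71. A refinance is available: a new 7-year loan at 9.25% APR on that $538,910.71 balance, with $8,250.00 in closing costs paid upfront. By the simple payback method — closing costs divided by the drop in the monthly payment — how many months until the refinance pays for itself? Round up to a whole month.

Current payment = 590,000 × 9.75%/12 / (1 − (1+0.0081250)^−84) = $9,718.65.
Refinanced payment = 538,910.71 × 0.0077083 / (1 − (1+0.0077083)^−84) = $8,739.11.
Monthly savings = $9,718.65 − $8,739.11 = $979.54.
Break-even = $8,250.00 / $979.54 = 8.42 → 9 months.

9 months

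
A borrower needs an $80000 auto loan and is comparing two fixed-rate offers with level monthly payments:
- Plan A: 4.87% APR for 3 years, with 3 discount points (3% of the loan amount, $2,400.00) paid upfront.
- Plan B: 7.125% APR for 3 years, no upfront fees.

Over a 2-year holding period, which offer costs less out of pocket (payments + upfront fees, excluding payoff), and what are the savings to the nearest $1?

Plan A: monthly rate = 4.87%/12 = 0.0040583; payment = 80,000 × 0.0040583 / (1 − (1+0.0040583)^−36) = $2,393.01.
Plan B: monthly rate = 7.125%/12 = 0.0059375; payment = 80,000 × 0.0059375 / (1 − (1+0.0059375)^−36) = $2,474.74.
Over 24 months: Plan A costs 24 × $2,393.01 + $2,400.00 = $59,832.24; Plan B costs 24 × $2,474.74 = $59,393.76.
Plan B is cheaper by $59,832.24 − $59,393.76 = $438.48.

Plan B by $438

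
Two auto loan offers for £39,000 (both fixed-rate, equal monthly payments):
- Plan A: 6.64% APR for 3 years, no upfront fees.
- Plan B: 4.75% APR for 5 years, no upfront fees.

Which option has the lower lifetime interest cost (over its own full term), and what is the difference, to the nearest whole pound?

Plan A by £770

Plan A: at 6.64% the monthly rate is 0.0055333, so the payment is 39,000 × 0.0055333 / (1 − 1.0055333^−36) = £1,197.80.
Total interest on Plan A = 36 × £1,197.80 − £39,000 = £4,120.80.
Plan B: at 4.75% the monthly rate is 0.0039583, so the payment is 39,000 × 0.0039583 / (1 − 1.0039583^−60) = £731.52.
Total interest on Plan B = 60 × £731.52 − £39,000 = £4,891.20.
Plan A is lower by £770.40.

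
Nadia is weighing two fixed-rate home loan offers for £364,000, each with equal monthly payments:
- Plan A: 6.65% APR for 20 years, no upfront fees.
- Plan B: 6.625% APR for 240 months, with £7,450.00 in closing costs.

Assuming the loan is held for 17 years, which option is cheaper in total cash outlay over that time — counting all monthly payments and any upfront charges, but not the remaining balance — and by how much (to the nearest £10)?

Plan A by £6,350

Plan A: monthly rate = 6.65%/12 = 0.0055417; payment = 364,000 × 0.0055417 / (1 − (1+0.0055417)^−240) = £2,746.13.
Plan B: monthly rate = 6.625%/12 = 0.0055208; payment = 364,000 × 0.0055208 / (1 − (1+0.0055208)^−240) = £2,740.74.
Over 204 months: Plan A costs 204 × £2,746.13 = £560,210.52; Plan B costs 204 × £2,740.74 + £7,450.00 = £566,560.96.
Plan A is cheaper by £566,560.96 − £560,210.52 = £6,350.44.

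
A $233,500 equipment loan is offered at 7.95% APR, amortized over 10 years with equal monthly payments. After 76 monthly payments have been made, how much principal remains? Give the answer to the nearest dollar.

With monthly rate i = 7.95%/12 = 0.0066250, the balance after k of n payments is P · [(1+i)^n − (1+i)^k] / [(1+i)^n − 1].
(1+0.0066250)^120 = 2.20864264 and (1+0.0066250)^76 = 1.65175686, so the balance is 233,500 × (2.20864264 − 1.65175686) / (2.20864264 − 1) = $107,585.84.

$107,586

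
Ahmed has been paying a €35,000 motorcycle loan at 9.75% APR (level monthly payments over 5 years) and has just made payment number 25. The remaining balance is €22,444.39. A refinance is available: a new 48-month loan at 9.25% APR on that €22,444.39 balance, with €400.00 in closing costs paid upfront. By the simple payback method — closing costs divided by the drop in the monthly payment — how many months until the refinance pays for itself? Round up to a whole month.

Current payment = 35,000 × 9.75%/12 / (1 − (1+0.0081250)^−60) = €739.35.
Refinanced payment = 22,444.39 × 0.0077083 / (1 − (1+0.0077083)^−48) = €561.20.
Monthly savings = €739.35 − €561.20 = €178.15.
Break-even = €400.00 / €178.15 = 2.25 → 3 months.

3 months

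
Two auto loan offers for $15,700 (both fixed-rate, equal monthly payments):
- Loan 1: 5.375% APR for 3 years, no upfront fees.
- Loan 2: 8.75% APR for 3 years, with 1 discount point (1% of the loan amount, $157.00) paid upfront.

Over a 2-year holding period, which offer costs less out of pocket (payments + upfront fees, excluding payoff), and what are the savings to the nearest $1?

Loan 1 by $739

Loan 1: at 5.375% the monthly rate is 0.0044792, so the payment is 15,700 × 0.0044792 / (1 − 1.0044792^−36) = $473.19.
Loan 2: monthly rate = 8.75%/12 = 0.0072917; payment = 15,700 × 0.0072917 / (1 − (1+0.0072917)^−36) = $497.43.
Over 24 months: Loan 1 costs 24 × $473.19 = $11,356.56; Loan 2 costs 24 × $497.43 + $157.00 = $12,095.32.
Loan 1 is cheaper by $12,095.32 − $11,356.56 = $738.76.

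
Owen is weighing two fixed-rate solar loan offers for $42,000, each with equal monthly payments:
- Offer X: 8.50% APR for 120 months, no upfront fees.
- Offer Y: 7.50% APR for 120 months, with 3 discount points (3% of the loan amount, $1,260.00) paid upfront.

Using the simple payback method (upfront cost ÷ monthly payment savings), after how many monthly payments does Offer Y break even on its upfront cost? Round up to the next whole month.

57 months

Offer X: monthly rate = 8.5%/12 = 0.0070833; payment = 42,000 × 0.0070833 / (1 − (1+0.0070833)^−120) = $520.74.
Offer Y: at 7.50% the monthly rate is 0.0062500, so the payment is 42,000 × 0.0062500 / (1 − 1.0062500^−120) = $498.55.
Monthly savings = $520.74 − $498.55 = $22.19.
Break-even = $1,260.00 / $22.19 = 56.78 → 57 months.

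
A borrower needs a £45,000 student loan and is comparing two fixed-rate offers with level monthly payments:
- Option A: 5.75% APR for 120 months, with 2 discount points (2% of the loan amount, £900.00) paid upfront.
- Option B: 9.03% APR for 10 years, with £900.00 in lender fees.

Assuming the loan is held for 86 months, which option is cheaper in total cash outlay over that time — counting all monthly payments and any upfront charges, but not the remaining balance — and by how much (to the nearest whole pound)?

Option A: at 5.75% the monthly rate is 0.0047917, so the payment is 45,000 × 0.0047917 / (1 − 1.0047917^−120) = £493.96.
Option B: monthly rate = 9.03%/12 = 0.0075250; payment = 45,000 × 0.0075250 / (1 − (1+0.0075250)^−120) = £570.77.
Over 86 months: Option A costs 86 × £493.96 + £900.00 = £43,380.56; Option B costs 86 × £570.77 + £900.00 = £49,986.22.
Option A is cheaper by £49,986.22 − £43,380.56 = £6,605.66.

Option A by £6,606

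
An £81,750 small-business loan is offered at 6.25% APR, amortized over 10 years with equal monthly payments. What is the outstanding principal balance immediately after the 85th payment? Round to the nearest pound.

£29,299

With monthly rate i = 6.25%/12 = 0.0052083, the balance after k of n payments is P · [(1+i)^n − (1+i)^k] / [(1+i)^n − 1].
(1+0.0052083)^120 = 1.86521817 and (1+0.0052083)^85 = 1.55513045, so the balance is 81,750 × (1.86521817 − 1.55513045) / (1.86521817 − 1) = £29,298.59.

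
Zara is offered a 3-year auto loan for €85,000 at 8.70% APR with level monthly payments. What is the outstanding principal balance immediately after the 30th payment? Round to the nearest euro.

€15,745

With monthly rate i = 8.7%/12 = 0.0072500, the balance after k of n payments is P · [(1+i)^n − (1+i)^k] / [(1+i)^n − 1].
(1+0.0072500)^36 = 1.29700586 and (1+0.0072500)^30 = 1.24199052, so the balance is 85,000 × (1.29700586 − 1.24199052) / (1.29700586 − 1) = €15,744.82.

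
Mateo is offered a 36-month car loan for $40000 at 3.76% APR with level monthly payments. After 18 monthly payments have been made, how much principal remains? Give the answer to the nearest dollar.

$20,563

With monthly rate i = 3.76%/12 = 0.0031333, the balance after k of n payments is P · [(1+i)^n − (1+i)^k] / [(1+i)^n − 1].
(1+0.0031333)^36 = 1.11921064 and (1+0.0031333)^18 = 1.05792752, so the balance is 40,000 × (1.11921064 − 1.05792752) / (1.11921064 − 1) = $20,562.97.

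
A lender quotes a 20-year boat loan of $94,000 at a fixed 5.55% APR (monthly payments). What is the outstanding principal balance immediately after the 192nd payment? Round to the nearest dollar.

$27,891

With monthly rate i = 5.55%/12 = 0.0046250, the balance after k of n payments is P · [(1+i)^n − (1+i)^k] / [(1+i)^n − 1].
(1+0.0046250)^240 = 3.02660343 and (1+0.0046250)^192 = 2.42529413, so the balance is 94,000 × (3.02660343 − 2.42529413) / (3.02660343 − 1) = $27,890.54.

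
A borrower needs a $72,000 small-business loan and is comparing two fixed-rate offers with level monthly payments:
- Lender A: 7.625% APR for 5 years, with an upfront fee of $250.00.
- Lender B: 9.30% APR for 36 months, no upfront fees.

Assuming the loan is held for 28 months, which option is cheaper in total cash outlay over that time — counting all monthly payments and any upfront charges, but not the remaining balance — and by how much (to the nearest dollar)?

Lender A: monthly rate = 7.625%/12 = 0.0063542; payment = 72,000 × 0.0063542 / (1 − (1+0.0063542)^−60) = $1,447.01.
Lender B: at 9.30% the monthly rate is 0.0077500, so the payment is 72,000 × 0.0077500 / (1 − 1.0077500^−36) = $2,299.65.
Over 28 months: Lender A costs 28 × $1,447.01 + $250.00 = $40,766.28; Lender B costs 28 × $2,299.65 = $64,390.20.
Lender A is cheaper by $64,390.20 − $40,766.28 = $23,623.92.

Lender A by $23,624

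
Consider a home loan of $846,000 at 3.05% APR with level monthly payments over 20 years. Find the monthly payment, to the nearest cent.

$4,713.10

Monthly rate = 3.05%/12 = 0.0025417; payment = 846,000 × 0.0025417 / (1 − (1+0.0025417)^−240) = $4,713.10.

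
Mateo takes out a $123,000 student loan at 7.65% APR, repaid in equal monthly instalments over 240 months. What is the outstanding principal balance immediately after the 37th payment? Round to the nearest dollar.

With monthly rate i = 7.65%/12 = 0.0063750, the balance after k of n payments is P · [(1+i)^n − (1+i)^k] / [(1+i)^n − 1].
(1+0.0063750)^240 = 4.59580418 and (1+0.0063750)^37 = 1.26506857, so the balance is 123,000 × (4.59580418 − 1.26506857) / (4.59580418 − 1) = $113,932.92.

$113,933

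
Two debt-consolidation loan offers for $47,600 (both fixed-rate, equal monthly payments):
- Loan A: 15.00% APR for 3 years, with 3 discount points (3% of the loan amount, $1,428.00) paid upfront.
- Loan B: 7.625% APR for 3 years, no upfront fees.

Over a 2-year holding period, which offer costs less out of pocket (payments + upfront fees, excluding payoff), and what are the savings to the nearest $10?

Loan A: monthly rate = 15%/12 = 0.0125000; payment = 47,600 × 0.0125000 / (1 − (1+0.0125000)^−36) = $1,650.07.
Loan B: at 7.625% the monthly rate is 0.0063542, so the payment is 47,600 × 0.0063542 / (1 − 1.0063542^−36) = $1,483.39.
Over 24 months: Loan A costs 24 × $1,650.07 + $1,428.00 = $41,029.68; Loan B costs 24 × $1,483.39 = $35,601.36.
Loan B is cheaper by $41,029.68 − $35,601.36 = $5,428.32.

Loan B by $5,430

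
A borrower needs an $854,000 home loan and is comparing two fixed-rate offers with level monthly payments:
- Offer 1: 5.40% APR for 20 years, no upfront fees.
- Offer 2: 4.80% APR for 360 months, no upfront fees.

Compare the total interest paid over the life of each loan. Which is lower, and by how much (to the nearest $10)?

Offer 1: at 5.40% the monthly rate is 0.0045000, so the payment is 854,000 × 0.0045000 / (1 − 1.0045000^−240) = $5,826.43.
Total interest on Offer 1 = 240 × $5,826.43 − $854,000 = $544,343.20.
Offer 2: monthly rate = 4.8%/12 = 0.0040000; payment = 854,000 × 0.0040000 / (1 − (1+0.0040000)^−360) = $4,480.64.
Total interest on Offer 2 = 360 × $4,480.64 − $854,000 = $759,030.40.
Offer 1 is lower by $214,687.20.

Offer 1 by $214,690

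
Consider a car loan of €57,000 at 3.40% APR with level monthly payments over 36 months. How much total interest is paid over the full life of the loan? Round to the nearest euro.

Monthly rate = 3.4%/12 = 0.0028333; payment = 57,000 × 0.0028333 / (1 − (1+0.0028333)^−36) = €1,667.70.
Total paid = 36 × €1,667.70 = €60,037.20; interest = €60,037.20 − €57,000 = €3,037.20.

€3,037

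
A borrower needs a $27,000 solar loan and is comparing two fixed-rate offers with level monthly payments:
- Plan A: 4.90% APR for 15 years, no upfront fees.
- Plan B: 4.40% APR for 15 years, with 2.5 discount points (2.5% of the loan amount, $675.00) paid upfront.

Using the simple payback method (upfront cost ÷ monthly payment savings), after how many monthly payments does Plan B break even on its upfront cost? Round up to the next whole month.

98 months

Plan A: at 4.90% the monthly rate is 0.0040833, so the payment is 27,000 × 0.0040833 / (1 − 1.0040833^−180) = $212.11.
Plan B: at 4.40% the monthly rate is 0.0036667, so the payment is 27,000 × 0.0036667 / (1 − 1.0036667^−180) = $205.17.
Monthly savings = $212.11 − $205.17 = $6.94.
Break-even = $675.00 / $6.94 = 97.26 → 98 months.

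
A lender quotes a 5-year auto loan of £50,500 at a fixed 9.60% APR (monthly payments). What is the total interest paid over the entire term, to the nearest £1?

£13,284

At 9.60% the monthly rate is 0.0080000, so the payment is 50,500 × 0.0080000 / (1 − 1.0080000^−60) = £1,063.06.
Total paid = 60 × £1,063.06 = £63,783.60; interest = £63,783.60 − £50,500 = £13,283.60.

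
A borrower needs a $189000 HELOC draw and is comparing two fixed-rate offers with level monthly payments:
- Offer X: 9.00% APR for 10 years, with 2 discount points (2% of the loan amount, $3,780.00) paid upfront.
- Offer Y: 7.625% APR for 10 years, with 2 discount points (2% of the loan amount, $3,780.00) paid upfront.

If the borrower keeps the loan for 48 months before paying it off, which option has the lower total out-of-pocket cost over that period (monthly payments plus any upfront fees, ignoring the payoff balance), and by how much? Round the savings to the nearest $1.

Offer Y by $6,641

Offer X: monthly rate = 9%/12 = 0.0075000; payment = 189,000 × 0.0075000 / (1 − (1+0.0075000)^−120) = $2,394.17.
Offer Y: monthly rate = 7.625%/12 = 0.0063542; payment = 189,000 × 0.0063542 / (1 − (1+0.0063542)^−120) = $2,255.81.
Over 48 months: Offer X costs 48 × $2,394.17 + $3,780.00 = $118,700.16; Offer Y costs 48 × $2,255.81 + $3,780.00 = $112,058.88.
Offer Y is cheaper by $118,700.16 − $112,058.88 = $6,641.28.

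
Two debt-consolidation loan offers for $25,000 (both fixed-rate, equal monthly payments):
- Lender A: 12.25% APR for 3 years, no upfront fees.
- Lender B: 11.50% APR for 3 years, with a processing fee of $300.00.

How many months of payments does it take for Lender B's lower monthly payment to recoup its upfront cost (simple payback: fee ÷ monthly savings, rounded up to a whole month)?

Lender A: at 12.25% the monthly rate is 0.0102083, so the payment is 25,000 × 0.0102083 / (1 − 1.0102083^−36) = $833.35.
Lender B: at 11.50% the monthly rate is 0.0095833, so the payment is 25,000 × 0.0095833 / (1 − 1.0095833^−36) = $824.40.
Monthly savings = $833.35 − $824.40 = $8.95.
Break-even = $300.00 / $8.95 = 33.52 → 34 months.

34 months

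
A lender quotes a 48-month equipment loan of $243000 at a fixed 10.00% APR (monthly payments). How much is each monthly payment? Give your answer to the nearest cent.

$6,163.11

Monthly rate = 10%/12 = 0.0083333; payment = 243,000 × 0.0083333 / (1 − (1+0.0083333)^−48) = $6,163.11.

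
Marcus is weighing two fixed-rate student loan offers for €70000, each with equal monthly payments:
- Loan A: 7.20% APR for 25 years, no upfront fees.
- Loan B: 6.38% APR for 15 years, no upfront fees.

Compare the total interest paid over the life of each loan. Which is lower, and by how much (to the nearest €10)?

Loan A: monthly rate = 7.2%/12 = 0.0060000; payment = 70,000 × 0.0060000 / (1 − (1+0.0060000)^−300) = €503.71.
Total interest on Loan A = 300 × €503.71 − €70,000 = €81,113.00.
Loan B: monthly rate = 6.38%/12 = 0.0053167; payment = 70,000 × 0.0053167 / (1 − (1+0.0053167)^−180) = €605.17.
Total interest on Loan B = 180 × €605.17 − €70,000 = €38,930.60.
Loan B is lower by €42,182.40.

Loan B by €42,180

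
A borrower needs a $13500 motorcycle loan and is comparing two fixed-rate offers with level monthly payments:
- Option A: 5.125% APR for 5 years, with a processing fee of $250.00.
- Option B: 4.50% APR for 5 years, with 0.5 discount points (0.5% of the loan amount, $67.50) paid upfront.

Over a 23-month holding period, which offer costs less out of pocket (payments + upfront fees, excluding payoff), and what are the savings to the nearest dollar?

Option B by $271

Option A: monthly rate = 5.125%/12 = 0.0042708; payment = 13,500 × 0.0042708 / (1 − (1+0.0042708)^−60) = $255.54.
Option B: at 4.50% the monthly rate is 0.0037500, so the payment is 13,500 × 0.0037500 / (1 − 1.0037500^−60) = $251.68.
Over 23 months: Option A costs 23 × $255.54 + $250.00 = $6,127.42; Option B costs 23 × $251.68 + $67.50 = $5,856.14.
Option B is cheaper by $6,127.42 − $5,856.14 = $271.28.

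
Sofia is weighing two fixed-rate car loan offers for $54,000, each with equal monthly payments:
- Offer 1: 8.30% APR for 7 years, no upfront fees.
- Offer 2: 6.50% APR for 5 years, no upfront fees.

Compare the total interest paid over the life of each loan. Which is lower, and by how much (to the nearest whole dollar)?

Offer 2 by $7,985

Offer 1: monthly rate = 8.3%/12 = 0.0069167; payment = 54,000 × 0.0069167 / (1 − (1+0.0069167)^−84) = $849.75.
Total interest on Offer 1 = 84 × $849.75 − $54,000 = $17,379.00.
Offer 2: at 6.50% the monthly rate is 0.0054167, so the payment is 54,000 × 0.0054167 / (1 − 1.0054167^−60) = $1,056.57.
Total interest on Offer 2 = 60 × $1,056.57 − $54,000 = $9,394.20.
Offer 2 is lower by $7,984.80.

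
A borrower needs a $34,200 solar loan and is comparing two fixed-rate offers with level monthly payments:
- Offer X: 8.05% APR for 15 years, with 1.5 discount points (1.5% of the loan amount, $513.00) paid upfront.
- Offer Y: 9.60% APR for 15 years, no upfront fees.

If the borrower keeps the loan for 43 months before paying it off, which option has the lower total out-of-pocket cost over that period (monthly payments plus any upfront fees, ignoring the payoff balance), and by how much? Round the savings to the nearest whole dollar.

Offer X: monthly rate = 8.05%/12 = 0.0067083; payment = 34,200 × 0.0067083 / (1 − (1+0.0067083)^−180) = $327.82.
Offer Y: at 9.60% the monthly rate is 0.0080000, so the payment is 34,200 × 0.0080000 / (1 − 1.0080000^−180) = $359.19.
Over 43 months: Offer X costs 43 × $327.82 + $513.00 = $14,609.26; Offer Y costs 43 × $359.19 = $15,445.17.
Offer X is cheaper by $15,445.17 − $14,609.26 = $835.91.

Offer X by $836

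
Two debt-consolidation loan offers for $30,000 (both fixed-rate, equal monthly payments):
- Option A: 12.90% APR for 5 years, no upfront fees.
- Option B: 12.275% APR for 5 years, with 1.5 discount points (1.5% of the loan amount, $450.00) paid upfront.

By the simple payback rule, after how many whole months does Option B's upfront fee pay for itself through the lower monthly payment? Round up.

48 months

Option A: at 12.90% the monthly rate is 0.0107500, so the payment is 30,000 × 0.0107500 / (1 − 1.0107500^−60) = $681.06.
Option B: at 12.275% the monthly rate is 0.0102292, so the payment is 30,000 × 0.0102292 / (1 − 1.0102292^−60) = $671.51.
Monthly savings = $681.06 − $671.51 = $9.55.
Break-even = $450.00 / $9.55 = 47.12 → 48 months.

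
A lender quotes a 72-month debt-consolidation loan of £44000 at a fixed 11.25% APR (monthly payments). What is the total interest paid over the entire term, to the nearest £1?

At 11.25% the monthly rate is 0.0093750, so the payment is 44,000 × 0.0093750 / (1 − 1.0093750^−72) = £843.14.
Total paid = 72 × £843.14 = £60,706.08; interest = £60,706.08 − £44,000 = £16,706.08.

£16,706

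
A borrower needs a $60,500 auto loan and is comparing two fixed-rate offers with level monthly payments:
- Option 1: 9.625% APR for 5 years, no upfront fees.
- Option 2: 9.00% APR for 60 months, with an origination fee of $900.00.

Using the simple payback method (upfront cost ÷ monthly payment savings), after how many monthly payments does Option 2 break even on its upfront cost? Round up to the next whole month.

49 months

Option 1: at 9.625% the monthly rate is 0.0080208, so the payment is 60,500 × 0.0080208 / (1 − 1.0080208^−60) = $1,274.31.
Option 2: at 9.00% the monthly rate is 0.0075000, so the payment is 60,500 × 0.0075000 / (1 − 1.0075000^−60) = $1,255.88.
Monthly savings = $1,274.31 − $1,255.88 = $18.43.
Break-even = $900.00 / $18.43 = 48.83 → 49 months.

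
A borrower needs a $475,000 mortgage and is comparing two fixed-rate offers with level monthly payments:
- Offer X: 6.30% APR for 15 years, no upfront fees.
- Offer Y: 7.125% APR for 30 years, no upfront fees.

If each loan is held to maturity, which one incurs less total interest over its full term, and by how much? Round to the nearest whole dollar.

Offer X: at 6.30% the monthly rate is 0.0052500, so the payment is 475,000 × 0.0052500 / (1 − 1.0052500^−180) = $4,085.71.
Total interest on Offer X = 180 × $4,085.71 − $475,000 = $260,427.80.
Offer Y: at 7.125% the monthly rate is 0.0059375, so the payment is 475,000 × 0.0059375 / (1 − 1.0059375^−360) = $3,200.16.
Total interest on Offer Y = 360 × $3,200.16 − $475,000 = $677,057.60.
Offer X is lower by $416,629.80.

Offer X by $416,630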